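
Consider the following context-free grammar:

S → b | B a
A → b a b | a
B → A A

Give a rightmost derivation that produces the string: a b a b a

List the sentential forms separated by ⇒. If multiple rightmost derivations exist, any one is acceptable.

S ⇒ B a ⇒ A A a ⇒ A b a b a ⇒ a b a b a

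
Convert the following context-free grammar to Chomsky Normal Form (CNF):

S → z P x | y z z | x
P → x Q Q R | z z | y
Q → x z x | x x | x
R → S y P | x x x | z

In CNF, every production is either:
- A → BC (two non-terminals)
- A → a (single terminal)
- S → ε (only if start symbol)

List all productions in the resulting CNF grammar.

TZ → z; TX → x; TY → y; S → x; P → y; Q → x; R → z; S → TZ X0; X0 → P TX; S → TY X1; X1 → TZ TZ; P → TX X2; X2 → Q X3; X3 → Q R; P → TZ TZ; Q → TX X4; X4 → TZ TX; Q → TX TX; R → S X5; X5 → TY P; R → TX X6; X6 → TX TX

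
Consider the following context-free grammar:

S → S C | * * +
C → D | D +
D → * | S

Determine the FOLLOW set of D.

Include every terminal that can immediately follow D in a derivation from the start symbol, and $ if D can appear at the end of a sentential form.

We compute FOLLOW(D) using the standard algorithm.
FOLLOW(S) starts with {$}.
FIRST(C) = {*}
FIRST(D) = {*}
FIRST(S) = {*}
FOLLOW(C) = {$, *, +}
FOLLOW(D) = {$, *, +}
FOLLOW(S) = {$, *, +}
Therefore, FOLLOW(D) = {$, *, +}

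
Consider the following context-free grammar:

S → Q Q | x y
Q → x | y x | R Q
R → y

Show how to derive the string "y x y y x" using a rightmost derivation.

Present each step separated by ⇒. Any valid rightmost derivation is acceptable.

S ⇒ Q Q ⇒ Q R Q ⇒ Q R y x ⇒ Q y y x ⇒ y x y y x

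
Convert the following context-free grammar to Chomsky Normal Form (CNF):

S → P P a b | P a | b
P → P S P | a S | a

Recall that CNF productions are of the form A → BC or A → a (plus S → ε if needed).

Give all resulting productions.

TA → a; TB → b; S → b; P → a; S → P X0; X0 → P X1; X1 → TA TB; S → P TA; P → P X2; X2 → S P; P → TA S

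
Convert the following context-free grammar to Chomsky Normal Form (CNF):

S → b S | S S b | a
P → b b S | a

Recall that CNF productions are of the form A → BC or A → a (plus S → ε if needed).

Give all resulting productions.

TB → b; S → a; P → a; S → TB S; S → S X0; X0 → S TB; P → TB X1; X1 → TB S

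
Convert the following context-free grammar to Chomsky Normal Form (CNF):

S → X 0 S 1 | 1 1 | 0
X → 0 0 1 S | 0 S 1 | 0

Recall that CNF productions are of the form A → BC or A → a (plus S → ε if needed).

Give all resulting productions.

T0 → 0; T1 → 1; S → 0; X → 0; S → X X0; X0 → T0 X1; X1 → S T1; S → T1 T1; X → T0 X2; X2 → T0 X3; X3 → T1 S; X → T0 X4; X4 → S T1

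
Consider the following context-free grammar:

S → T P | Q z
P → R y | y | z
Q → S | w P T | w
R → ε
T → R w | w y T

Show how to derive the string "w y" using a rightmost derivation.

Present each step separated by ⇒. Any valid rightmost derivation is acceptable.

S ⇒ T P ⇒ T y ⇒ R w y ⇒ w y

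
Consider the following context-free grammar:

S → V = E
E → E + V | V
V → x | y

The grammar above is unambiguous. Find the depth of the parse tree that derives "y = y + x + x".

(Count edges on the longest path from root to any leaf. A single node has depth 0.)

5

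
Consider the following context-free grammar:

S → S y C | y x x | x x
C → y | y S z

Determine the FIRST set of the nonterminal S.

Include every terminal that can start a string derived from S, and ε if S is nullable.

We compute FIRST(S) using the standard algorithm.
FIRST(C) = {y}
FIRST(S) = {x, y}
Therefore, FIRST(S) = {x, y}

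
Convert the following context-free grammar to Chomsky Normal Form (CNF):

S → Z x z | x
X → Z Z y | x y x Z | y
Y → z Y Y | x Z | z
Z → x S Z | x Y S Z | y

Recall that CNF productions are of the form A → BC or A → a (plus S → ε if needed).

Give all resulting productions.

TX → x; TZ → z; S → x; TY → y; X → y; Y → z; Z → y; S → Z X0; X0 → TX TZ; X → Z X1; X1 → Z TY; X → TX X2; X2 → TY X3; X3 → TX Z; Y → TZ X4; X4 → Y Y; Y → TX Z; Z → TX X5; X5 → S Z; Z → TX X6; X6 → Y X7; X7 → S Z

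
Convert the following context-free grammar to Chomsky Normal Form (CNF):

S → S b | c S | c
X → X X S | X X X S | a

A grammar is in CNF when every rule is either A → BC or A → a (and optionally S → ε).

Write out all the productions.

TB → b; TC → c; S → c; X → a; S → S TB; S → TC S; X → X X0; X0 → X S; X → X X1; X1 → X X2; X2 → X S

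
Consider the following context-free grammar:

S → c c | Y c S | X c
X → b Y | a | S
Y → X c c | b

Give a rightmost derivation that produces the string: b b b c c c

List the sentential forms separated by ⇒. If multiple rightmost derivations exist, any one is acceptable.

S ⇒ X c ⇒ b Y c ⇒ b X c c c ⇒ b b Y c c c ⇒ b b b c c c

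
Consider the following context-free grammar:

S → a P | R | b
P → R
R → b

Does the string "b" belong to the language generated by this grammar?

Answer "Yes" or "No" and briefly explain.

Yes - a valid derivation exists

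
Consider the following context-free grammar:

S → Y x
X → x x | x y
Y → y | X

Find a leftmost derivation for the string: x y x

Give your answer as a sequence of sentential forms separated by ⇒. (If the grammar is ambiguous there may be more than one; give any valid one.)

S ⇒ Y x ⇒ X x ⇒ x y x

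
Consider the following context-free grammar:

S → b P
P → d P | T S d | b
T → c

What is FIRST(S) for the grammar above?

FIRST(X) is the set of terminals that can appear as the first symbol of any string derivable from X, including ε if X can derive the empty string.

We compute FIRST(S) using the standard algorithm.
FIRST(P) = {b, c, d}
FIRST(S) = {b}
FIRST(T) = {c}
Therefore, FIRST(S) = {b}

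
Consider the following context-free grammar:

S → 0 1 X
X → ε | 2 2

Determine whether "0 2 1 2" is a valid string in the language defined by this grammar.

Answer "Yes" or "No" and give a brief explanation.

No - no valid derivation exists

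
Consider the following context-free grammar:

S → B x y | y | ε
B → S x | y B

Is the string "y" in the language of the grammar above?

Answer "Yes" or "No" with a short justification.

Yes - a valid derivation exists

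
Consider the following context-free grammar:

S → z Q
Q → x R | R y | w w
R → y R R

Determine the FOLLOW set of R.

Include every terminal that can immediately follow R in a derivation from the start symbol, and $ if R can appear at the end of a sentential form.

We compute FOLLOW(R) using the standard algorithm.
FOLLOW(S) starts with {$}.
FIRST(Q) = {w, x, y}
FIRST(R) = {y}
FIRST(S) = {z}
FOLLOW(Q) = {$}
FOLLOW(R) = {$, y}
FOLLOW(S) = {$}
Therefore, FOLLOW(R) = {$, y}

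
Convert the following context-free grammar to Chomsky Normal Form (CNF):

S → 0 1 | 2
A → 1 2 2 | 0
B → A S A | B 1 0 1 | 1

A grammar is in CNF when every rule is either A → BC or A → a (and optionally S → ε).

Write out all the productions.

T0 → 0; T1 → 1; S → 2; T2 → 2; A → 0; B → 1; S → T0 T1; A → T1 X0; X0 → T2 T2; B → A X1; X1 → S A; B → B X2; X2 → T1 X3; X3 → T0 T1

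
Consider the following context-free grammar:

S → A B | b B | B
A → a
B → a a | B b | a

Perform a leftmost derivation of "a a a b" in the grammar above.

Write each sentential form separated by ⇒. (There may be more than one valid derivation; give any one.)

S ⇒ A B ⇒ a B ⇒ a B b ⇒ a a a b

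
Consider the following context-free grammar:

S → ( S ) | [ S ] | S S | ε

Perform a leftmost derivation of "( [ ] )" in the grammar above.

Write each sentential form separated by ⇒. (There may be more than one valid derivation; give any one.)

S ⇒ ( S ) ⇒ ( [ S ] ) ⇒ ( [ ] )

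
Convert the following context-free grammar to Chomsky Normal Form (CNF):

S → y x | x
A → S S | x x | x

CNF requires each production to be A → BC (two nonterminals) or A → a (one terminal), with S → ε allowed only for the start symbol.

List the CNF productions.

TY → y; TX → x; S → x; A → x; S → TY TX; A → S S; A → TX TX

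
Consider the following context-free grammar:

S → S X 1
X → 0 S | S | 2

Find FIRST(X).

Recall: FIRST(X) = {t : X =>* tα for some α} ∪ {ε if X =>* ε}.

We compute FIRST(X) using the standard algorithm.
FIRST(S) = {}
FIRST(X) = {0, 2}
Therefore, FIRST(X) = {0, 2}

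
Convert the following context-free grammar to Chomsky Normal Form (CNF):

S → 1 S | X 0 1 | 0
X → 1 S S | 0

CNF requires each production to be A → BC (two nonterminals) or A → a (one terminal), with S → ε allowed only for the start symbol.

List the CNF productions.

T1 → 1; T0 → 0; S → 0; X → 0; S → T1 S; S → X X0; X0 → T0 T1; X → T1 X1; X1 → S S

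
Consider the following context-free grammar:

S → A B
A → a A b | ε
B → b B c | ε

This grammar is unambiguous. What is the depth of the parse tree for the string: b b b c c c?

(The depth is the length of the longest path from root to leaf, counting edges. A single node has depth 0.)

5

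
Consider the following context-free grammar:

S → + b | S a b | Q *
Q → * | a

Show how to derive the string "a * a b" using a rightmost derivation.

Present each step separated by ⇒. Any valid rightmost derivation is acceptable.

S ⇒ S a b ⇒ Q * a b ⇒ a * a b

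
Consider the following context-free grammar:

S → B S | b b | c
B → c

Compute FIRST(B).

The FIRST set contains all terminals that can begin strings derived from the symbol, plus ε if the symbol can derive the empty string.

We compute FIRST(B) using the standard algorithm.
FIRST(B) = {c}
FIRST(S) = {b, c}
Therefore, FIRST(B) = {c}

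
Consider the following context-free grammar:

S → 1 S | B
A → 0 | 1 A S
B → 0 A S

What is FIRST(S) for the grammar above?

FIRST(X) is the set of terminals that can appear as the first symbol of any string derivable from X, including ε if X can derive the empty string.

We compute FIRST(S) using the standard algorithm.
FIRST(A) = {0, 1}
FIRST(B) = {0}
FIRST(S) = {0, 1}
Therefore, FIRST(S) = {0, 1}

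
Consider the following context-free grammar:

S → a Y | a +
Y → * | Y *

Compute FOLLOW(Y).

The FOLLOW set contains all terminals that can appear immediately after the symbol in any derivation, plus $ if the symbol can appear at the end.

We compute FOLLOW(Y) using the standard algorithm.
FOLLOW(S) starts with {$}.
FIRST(S) = {a}
FIRST(Y) = {*}
FOLLOW(S) = {$}
FOLLOW(Y) = {$, *}
Therefore, FOLLOW(Y) = {$, *}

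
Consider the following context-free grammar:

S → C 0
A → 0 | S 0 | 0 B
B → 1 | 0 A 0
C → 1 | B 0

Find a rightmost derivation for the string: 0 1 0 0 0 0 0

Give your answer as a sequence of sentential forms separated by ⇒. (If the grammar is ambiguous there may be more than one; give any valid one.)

S ⇒ C 0 ⇒ B 0 0 ⇒ 0 A 0 0 0 ⇒ 0 S 0 0 0 0 ⇒ 0 C 0 0 0 0 0 ⇒ 0 1 0 0 0 0 0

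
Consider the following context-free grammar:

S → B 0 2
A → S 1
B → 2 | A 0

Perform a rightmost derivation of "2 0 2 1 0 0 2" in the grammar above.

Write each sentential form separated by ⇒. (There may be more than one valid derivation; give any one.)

S ⇒ B 0 2 ⇒ A 0 0 2 ⇒ S 1 0 0 2 ⇒ B 0 2 1 0 0 2 ⇒ 2 0 2 1 0 0 2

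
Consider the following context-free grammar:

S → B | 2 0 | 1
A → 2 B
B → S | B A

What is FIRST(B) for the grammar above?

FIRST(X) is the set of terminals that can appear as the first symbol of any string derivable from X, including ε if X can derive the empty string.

We compute FIRST(B) using the standard algorithm.
FIRST(A) = {2}
FIRST(B) = {1, 2}
FIRST(S) = {1, 2}
Therefore, FIRST(B) = {1, 2}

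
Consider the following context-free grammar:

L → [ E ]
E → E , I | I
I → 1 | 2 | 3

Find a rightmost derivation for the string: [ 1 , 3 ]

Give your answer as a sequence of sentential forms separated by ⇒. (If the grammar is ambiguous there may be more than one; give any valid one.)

L ⇒ [ E ] ⇒ [ E , I ] ⇒ [ E , 3 ] ⇒ [ I , 3 ] ⇒ [ 1 , 3 ]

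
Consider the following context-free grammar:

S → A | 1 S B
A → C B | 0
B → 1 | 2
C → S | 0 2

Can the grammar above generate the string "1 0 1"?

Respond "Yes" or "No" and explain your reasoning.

Yes - a valid derivation exists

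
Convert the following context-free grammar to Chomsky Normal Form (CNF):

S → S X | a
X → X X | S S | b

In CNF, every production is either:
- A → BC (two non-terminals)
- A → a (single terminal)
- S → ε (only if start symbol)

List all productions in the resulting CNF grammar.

S → a; X → b; S → S X; X → X X; X → S S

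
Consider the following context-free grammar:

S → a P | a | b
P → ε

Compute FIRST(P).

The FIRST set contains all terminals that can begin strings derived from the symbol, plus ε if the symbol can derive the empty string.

We compute FIRST(P) using the standard algorithm.
FIRST(P) = {ε}
FIRST(S) = {a, b}
Therefore, FIRST(P) = {ε}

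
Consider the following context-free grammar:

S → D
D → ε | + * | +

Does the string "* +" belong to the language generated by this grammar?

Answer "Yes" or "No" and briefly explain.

No - no valid derivation exists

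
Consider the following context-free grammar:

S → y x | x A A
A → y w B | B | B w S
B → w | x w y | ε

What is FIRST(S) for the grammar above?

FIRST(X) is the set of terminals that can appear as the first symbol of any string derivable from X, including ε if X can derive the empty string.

We compute FIRST(S) using the standard algorithm.
FIRST(A) = {w, x, y, ε}
FIRST(B) = {w, x, ε}
FIRST(S) = {x, y}
Therefore, FIRST(S) = {x, y}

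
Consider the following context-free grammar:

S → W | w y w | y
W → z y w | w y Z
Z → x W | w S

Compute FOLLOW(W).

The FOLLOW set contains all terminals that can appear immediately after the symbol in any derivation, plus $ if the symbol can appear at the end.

We compute FOLLOW(W) using the standard algorithm.
FOLLOW(S) starts with {$}.
FIRST(S) = {w, y, z}
FIRST(W) = {w, z}
FIRST(Z) = {w, x}
FOLLOW(S) = {$}
FOLLOW(W) = {$}
FOLLOW(Z) = {$}
Therefore, FOLLOW(W) = {$}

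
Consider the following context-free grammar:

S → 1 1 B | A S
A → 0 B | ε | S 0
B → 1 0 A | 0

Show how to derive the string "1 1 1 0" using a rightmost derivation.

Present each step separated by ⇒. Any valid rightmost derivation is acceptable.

S ⇒ 1 1 B ⇒ 1 1 1 0 A ⇒ 1 1 1 0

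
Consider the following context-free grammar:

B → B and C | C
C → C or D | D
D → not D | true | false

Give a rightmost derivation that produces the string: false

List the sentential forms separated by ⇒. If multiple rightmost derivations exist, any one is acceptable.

B ⇒ C ⇒ D ⇒ false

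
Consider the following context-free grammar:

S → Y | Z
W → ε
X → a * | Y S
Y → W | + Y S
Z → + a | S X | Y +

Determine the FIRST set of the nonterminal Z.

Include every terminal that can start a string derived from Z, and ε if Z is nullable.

We compute FIRST(Z) using the standard algorithm.
FIRST(S) = {+, a, ε}
FIRST(W) = {ε}
FIRST(X) = {+, a, ε}
FIRST(Y) = {+, ε}
FIRST(Z) = {+, a, ε}
Therefore, FIRST(Z) = {+, a, ε}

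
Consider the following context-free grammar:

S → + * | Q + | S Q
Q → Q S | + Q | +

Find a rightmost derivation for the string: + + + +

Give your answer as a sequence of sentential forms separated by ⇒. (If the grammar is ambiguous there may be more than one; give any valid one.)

S ⇒ Q + ⇒ + Q + ⇒ + + Q + ⇒ + + + +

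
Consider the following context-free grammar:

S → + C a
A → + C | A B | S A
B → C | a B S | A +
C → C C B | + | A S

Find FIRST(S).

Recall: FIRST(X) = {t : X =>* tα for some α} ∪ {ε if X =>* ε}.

We compute FIRST(S) using the standard algorithm.
FIRST(A) = {+}
FIRST(B) = {+, a}
FIRST(C) = {+}
FIRST(S) = {+}
Therefore, FIRST(S) = {+}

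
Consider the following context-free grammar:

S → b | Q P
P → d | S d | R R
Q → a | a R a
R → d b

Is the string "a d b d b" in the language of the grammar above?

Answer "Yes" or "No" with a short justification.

Yes - a valid derivation exists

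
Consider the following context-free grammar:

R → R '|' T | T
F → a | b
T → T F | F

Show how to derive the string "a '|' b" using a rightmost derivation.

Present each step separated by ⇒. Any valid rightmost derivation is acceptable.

R ⇒ R '|' T ⇒ R '|' F ⇒ R '|' b ⇒ T '|' b ⇒ F '|' b ⇒ a '|' b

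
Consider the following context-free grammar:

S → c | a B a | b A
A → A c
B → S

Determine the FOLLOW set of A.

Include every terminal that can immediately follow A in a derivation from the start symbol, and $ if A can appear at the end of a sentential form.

We compute FOLLOW(A) using the standard algorithm.
FOLLOW(S) starts with {$}.
FIRST(A) = {}
FIRST(B) = {a, b, c}
FIRST(S) = {a, b, c}
FOLLOW(A) = {$, a, c}
FOLLOW(B) = {a}
FOLLOW(S) = {$, a}
Therefore, FOLLOW(A) = {$, a, c}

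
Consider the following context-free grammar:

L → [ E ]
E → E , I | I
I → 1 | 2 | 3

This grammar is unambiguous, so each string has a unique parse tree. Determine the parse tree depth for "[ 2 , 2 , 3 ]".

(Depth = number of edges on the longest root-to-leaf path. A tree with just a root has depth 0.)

5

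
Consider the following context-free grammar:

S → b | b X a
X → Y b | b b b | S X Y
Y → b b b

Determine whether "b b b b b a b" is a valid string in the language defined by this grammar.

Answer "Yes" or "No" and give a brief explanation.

No - no valid derivation exists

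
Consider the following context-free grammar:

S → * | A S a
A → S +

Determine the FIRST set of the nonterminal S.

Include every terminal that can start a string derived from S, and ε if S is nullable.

We compute FIRST(S) using the standard algorithm.
FIRST(A) = {*}
FIRST(S) = {*}
Therefore, FIRST(S) = {*}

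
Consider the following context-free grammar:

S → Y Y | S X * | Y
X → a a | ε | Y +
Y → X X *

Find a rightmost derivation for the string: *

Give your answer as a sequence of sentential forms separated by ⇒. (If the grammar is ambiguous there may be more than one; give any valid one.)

S ⇒ Y ⇒ X X * ⇒ X * ⇒ *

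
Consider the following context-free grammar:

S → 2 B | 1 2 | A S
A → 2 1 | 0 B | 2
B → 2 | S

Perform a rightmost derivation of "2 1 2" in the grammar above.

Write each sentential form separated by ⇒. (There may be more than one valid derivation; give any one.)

S ⇒ 2 B ⇒ 2 S ⇒ 2 1 2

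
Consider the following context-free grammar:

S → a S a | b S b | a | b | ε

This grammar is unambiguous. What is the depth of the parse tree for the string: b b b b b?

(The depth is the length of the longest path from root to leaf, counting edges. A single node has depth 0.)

3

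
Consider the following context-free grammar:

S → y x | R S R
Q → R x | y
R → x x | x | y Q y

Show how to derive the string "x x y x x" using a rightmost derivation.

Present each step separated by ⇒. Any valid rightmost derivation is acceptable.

S ⇒ R S R ⇒ R S x ⇒ R y x x ⇒ x x y x x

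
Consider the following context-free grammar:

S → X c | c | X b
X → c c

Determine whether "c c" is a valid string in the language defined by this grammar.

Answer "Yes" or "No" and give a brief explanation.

No - no valid derivation exists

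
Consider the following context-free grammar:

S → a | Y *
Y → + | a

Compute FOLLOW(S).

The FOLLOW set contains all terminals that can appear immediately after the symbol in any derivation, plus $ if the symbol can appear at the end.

We compute FOLLOW(S) using the standard algorithm.
FOLLOW(S) starts with {$}.
FIRST(S) = {+, a}
FIRST(Y) = {+, a}
FOLLOW(S) = {$}
FOLLOW(Y) = {*}
Therefore, FOLLOW(S) = {$}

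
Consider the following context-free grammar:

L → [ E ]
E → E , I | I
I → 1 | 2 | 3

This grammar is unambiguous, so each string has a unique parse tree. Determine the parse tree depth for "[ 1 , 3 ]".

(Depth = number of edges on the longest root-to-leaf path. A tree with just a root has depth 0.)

4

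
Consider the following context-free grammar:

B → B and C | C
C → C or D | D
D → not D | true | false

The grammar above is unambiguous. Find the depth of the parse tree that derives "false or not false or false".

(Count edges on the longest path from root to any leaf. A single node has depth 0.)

5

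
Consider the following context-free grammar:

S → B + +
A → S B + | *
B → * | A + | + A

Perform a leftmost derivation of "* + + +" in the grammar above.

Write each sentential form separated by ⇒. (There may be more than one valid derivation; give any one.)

S ⇒ B + + ⇒ A + + + ⇒ * + + +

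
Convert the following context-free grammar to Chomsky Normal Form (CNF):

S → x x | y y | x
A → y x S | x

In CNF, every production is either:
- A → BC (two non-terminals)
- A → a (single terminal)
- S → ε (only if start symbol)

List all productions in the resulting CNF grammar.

TX → x; TY → y; S → x; A → x; S → TX TX; S → TY TY; A → TY X0; X0 → TX S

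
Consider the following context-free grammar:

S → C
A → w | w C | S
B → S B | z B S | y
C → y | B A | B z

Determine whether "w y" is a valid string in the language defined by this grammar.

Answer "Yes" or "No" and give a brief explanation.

No - no valid derivation exists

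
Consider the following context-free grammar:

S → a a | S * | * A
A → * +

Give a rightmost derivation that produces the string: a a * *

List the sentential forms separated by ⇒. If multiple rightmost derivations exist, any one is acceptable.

S ⇒ S * ⇒ S * * ⇒ a a * *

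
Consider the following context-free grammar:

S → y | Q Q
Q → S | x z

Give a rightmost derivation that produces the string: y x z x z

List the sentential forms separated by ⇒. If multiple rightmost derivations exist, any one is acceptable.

S ⇒ Q Q ⇒ Q S ⇒ Q Q Q ⇒ Q Q x z ⇒ Q x z x z ⇒ S x z x z ⇒ y x z x z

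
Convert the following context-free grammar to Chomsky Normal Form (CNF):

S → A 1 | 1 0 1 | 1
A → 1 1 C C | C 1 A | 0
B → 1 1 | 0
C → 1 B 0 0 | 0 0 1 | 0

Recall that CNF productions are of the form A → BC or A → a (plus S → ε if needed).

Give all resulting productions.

T1 → 1; T0 → 0; S → 1; A → 0; B → 0; C → 0; S → A T1; S → T1 X0; X0 → T0 T1; A → T1 X1; X1 → T1 X2; X2 → C C; A → C X3; X3 → T1 A; B → T1 T1; C → T1 X4; X4 → B X5; X5 → T0 T0; C → T0 X6; X6 → T0 T1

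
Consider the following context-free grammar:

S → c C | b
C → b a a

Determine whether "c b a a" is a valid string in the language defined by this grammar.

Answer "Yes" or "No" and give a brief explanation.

Yes - a valid derivation exists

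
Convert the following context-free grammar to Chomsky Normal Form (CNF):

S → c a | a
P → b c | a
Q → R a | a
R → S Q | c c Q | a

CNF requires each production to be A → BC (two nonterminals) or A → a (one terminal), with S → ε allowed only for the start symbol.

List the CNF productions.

TC → c; TA → a; S → a; TB → b; P → a; Q → a; R → a; S → TC TA; P → TB TC; Q → R TA; R → S Q; R → TC X0; X0 → TC Q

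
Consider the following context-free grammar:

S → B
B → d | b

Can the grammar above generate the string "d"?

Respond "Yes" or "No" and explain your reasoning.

Yes - a valid derivation exists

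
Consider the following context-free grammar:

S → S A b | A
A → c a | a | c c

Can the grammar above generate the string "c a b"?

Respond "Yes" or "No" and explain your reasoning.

No - no valid derivation exists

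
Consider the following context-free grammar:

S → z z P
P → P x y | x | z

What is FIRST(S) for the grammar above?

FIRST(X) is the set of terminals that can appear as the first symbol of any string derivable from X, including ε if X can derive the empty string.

We compute FIRST(S) using the standard algorithm.
FIRST(P) = {x, z}
FIRST(S) = {z}
Therefore, FIRST(S) = {z}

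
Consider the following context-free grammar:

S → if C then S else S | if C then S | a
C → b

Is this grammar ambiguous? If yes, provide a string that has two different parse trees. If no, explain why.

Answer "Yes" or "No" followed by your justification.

Yes - the string 'if b then if b then if b then a else a else a' has two distinct leftmost derivations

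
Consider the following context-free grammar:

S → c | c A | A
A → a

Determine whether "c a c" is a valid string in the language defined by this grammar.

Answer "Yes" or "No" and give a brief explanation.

No - no valid derivation exists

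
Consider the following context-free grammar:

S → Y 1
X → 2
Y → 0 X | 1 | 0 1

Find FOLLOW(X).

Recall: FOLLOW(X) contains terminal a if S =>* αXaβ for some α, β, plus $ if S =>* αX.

We compute FOLLOW(X) using the standard algorithm.
FOLLOW(S) starts with {$}.
FIRST(S) = {0, 1}
FIRST(X) = {2}
FIRST(Y) = {0, 1}
FOLLOW(S) = {$}
FOLLOW(X) = {1}
FOLLOW(Y) = {1}
Therefore, FOLLOW(X) = {1}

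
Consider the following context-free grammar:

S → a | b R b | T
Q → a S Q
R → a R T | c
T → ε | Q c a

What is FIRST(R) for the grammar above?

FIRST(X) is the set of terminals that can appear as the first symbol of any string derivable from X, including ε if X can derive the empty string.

We compute FIRST(R) using the standard algorithm.
FIRST(Q) = {a}
FIRST(R) = {a, c}
FIRST(S) = {a, b, ε}
FIRST(T) = {a, ε}
Therefore, FIRST(R) = {a, c}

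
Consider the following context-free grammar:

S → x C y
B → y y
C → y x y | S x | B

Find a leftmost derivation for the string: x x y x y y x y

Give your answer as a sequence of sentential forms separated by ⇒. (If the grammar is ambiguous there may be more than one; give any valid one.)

S ⇒ x C y ⇒ x S x y ⇒ x x C y x y ⇒ x x y x y y x y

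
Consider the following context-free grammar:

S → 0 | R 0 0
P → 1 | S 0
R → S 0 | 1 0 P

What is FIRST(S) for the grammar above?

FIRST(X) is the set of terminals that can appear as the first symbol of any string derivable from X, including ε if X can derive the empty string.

We compute FIRST(S) using the standard algorithm.
FIRST(P) = {0, 1}
FIRST(R) = {0, 1}
FIRST(S) = {0, 1}
Therefore, FIRST(S) = {0, 1}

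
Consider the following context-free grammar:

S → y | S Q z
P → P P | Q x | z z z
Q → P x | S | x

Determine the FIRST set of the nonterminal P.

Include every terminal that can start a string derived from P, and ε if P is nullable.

We compute FIRST(P) using the standard algorithm.
FIRST(P) = {x, y, z}
FIRST(Q) = {x, y, z}
FIRST(S) = {y}
Therefore, FIRST(P) = {x, y, z}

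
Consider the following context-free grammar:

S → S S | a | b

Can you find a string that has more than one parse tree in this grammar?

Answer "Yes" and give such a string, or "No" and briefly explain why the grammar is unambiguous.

Yes - the string 'b b a b b' has two distinct parse trees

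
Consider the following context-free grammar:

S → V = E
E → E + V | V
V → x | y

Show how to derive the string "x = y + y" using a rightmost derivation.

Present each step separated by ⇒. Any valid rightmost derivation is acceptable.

S ⇒ V = E ⇒ V = E + V ⇒ V = E + y ⇒ V = V + y ⇒ V = y + y ⇒ x = y + y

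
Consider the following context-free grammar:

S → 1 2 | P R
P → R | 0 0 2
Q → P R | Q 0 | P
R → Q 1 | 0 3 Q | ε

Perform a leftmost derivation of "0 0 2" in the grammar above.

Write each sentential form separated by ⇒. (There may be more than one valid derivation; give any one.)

S ⇒ P R ⇒ 0 0 2 R ⇒ 0 0 2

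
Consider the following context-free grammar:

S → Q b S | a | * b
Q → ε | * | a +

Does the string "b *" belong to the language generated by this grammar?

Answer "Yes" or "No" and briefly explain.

No - no valid derivation exists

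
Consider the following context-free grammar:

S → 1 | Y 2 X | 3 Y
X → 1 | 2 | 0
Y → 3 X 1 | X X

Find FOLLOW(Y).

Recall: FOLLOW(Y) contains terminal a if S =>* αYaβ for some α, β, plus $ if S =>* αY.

We compute FOLLOW(Y) using the standard algorithm.
FOLLOW(S) starts with {$}.
FIRST(S) = {0, 1, 2, 3}
FIRST(X) = {0, 1, 2}
FIRST(Y) = {0, 1, 2, 3}
FOLLOW(S) = {$}
FOLLOW(X) = {$, 0, 1, 2}
FOLLOW(Y) = {$, 2}
Therefore, FOLLOW(Y) = {$, 2}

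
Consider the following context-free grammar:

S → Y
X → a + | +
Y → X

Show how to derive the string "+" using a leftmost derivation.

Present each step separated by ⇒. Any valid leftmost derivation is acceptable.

S ⇒ Y ⇒ X ⇒ +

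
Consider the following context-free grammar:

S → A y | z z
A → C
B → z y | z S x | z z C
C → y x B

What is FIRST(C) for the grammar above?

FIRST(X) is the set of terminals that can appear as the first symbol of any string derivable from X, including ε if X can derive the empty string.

We compute FIRST(C) using the standard algorithm.
FIRST(A) = {y}
FIRST(B) = {z}
FIRST(C) = {y}
FIRST(S) = {y, z}
Therefore, FIRST(C) = {y}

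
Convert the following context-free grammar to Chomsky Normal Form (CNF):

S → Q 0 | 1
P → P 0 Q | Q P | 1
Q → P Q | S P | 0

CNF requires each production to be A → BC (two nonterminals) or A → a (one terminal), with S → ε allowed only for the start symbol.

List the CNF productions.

T0 → 0; S → 1; P → 1; Q → 0; S → Q T0; P → P X0; X0 → T0 Q; P → Q P; Q → P Q; Q → S P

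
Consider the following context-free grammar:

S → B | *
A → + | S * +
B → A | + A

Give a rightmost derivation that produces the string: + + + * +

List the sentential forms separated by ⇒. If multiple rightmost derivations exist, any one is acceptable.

S ⇒ B ⇒ + A ⇒ + S * + ⇒ + B * + ⇒ + + A * + ⇒ + + + * +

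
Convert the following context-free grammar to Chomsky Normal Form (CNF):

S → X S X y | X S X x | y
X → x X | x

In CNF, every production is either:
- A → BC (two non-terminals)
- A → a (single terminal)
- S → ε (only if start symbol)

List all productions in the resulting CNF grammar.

TY → y; TX → x; S → y; X → x; S → X X0; X0 → S X1; X1 → X TY; S → X X2; X2 → S X3; X3 → X TX; X → TX X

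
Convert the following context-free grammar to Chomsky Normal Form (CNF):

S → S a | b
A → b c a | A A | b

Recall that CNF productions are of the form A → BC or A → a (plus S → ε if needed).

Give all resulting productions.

TA → a; S → b; TB → b; TC → c; A → b; S → S TA; A → TB X0; X0 → TC TA; A → A A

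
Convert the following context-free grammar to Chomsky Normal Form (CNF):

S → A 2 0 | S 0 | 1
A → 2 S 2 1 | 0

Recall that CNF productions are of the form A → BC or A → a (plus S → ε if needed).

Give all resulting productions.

T2 → 2; T0 → 0; S → 1; T1 → 1; A → 0; S → A X0; X0 → T2 T0; S → S T0; A → T2 X1; X1 → S X2; X2 → T2 T1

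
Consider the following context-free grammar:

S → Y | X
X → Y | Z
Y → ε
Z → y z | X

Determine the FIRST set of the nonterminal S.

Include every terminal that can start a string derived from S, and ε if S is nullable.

We compute FIRST(S) using the standard algorithm.
FIRST(S) = {y, ε}
FIRST(X) = {y, ε}
FIRST(Y) = {ε}
FIRST(Z) = {y, ε}
Therefore, FIRST(S) = {y, ε}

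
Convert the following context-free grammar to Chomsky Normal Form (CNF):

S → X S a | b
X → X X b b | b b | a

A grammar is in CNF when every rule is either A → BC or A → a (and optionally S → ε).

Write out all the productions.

TA → a; S → b; TB → b; X → a; S → X X0; X0 → S TA; X → X X1; X1 → X X2; X2 → TB TB; X → TB TB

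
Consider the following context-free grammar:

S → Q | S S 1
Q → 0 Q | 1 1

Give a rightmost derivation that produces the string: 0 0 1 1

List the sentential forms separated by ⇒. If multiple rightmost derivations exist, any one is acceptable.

S ⇒ Q ⇒ 0 Q ⇒ 0 0 Q ⇒ 0 0 1 1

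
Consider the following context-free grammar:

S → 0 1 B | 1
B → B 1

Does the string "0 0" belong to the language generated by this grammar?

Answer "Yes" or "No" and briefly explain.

No - no valid derivation exists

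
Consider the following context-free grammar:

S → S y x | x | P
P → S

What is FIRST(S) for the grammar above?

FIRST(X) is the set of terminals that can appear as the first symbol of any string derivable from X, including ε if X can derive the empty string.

We compute FIRST(S) using the standard algorithm.
FIRST(P) = {x}
FIRST(S) = {x}
Therefore, FIRST(S) = {x}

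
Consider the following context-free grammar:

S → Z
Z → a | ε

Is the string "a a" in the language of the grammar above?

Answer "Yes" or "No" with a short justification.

No - no valid derivation exists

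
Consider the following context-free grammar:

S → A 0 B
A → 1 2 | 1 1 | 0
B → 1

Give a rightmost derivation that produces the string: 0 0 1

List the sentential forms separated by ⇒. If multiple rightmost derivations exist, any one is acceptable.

S ⇒ A 0 B ⇒ A 0 1 ⇒ 0 0 1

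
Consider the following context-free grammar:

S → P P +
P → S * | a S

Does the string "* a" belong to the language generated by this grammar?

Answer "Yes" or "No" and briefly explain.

No - no valid derivation exists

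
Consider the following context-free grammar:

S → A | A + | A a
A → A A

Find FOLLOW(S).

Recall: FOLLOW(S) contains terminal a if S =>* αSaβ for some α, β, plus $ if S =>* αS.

We compute FOLLOW(S) using the standard algorithm.
FOLLOW(S) starts with {$}.
FIRST(A) = {}
FIRST(S) = {}
FOLLOW(A) = {$, +, a}
FOLLOW(S) = {$}
Therefore, FOLLOW(S) = {$}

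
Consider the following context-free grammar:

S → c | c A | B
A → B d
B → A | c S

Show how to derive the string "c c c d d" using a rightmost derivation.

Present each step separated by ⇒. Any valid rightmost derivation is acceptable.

S ⇒ c A ⇒ c B d ⇒ c A d ⇒ c B d d ⇒ c c S d d ⇒ c c c d d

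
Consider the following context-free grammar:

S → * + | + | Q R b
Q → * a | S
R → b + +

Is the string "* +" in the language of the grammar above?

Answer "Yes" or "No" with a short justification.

Yes - a valid derivation exists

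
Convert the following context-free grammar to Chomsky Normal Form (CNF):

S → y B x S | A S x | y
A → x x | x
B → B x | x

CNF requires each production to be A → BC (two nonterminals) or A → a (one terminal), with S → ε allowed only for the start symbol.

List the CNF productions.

TY → y; TX → x; S → y; A → x; B → x; S → TY X0; X0 → B X1; X1 → TX S; S → A X2; X2 → S TX; A → TX TX; B → B TX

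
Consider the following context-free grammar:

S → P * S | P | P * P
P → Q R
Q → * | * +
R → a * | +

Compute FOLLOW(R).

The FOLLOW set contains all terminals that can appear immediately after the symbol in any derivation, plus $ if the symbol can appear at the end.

We compute FOLLOW(R) using the standard algorithm.
FOLLOW(S) starts with {$}.
FIRST(P) = {*}
FIRST(Q) = {*}
FIRST(R) = {+, a}
FIRST(S) = {*}
FOLLOW(P) = {$, *}
FOLLOW(Q) = {+, a}
FOLLOW(R) = {$, *}
FOLLOW(S) = {$}
Therefore, FOLLOW(R) = {$, *}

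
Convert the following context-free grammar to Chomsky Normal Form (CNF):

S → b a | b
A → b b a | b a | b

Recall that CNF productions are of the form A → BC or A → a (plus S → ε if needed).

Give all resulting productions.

TB → b; TA → a; S → b; A → b; S → TB TA; A → TB X0; X0 → TB TA; A → TB TA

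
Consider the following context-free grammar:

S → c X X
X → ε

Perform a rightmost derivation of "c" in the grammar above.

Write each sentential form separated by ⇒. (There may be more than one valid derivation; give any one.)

S ⇒ c X X ⇒ c X ⇒ c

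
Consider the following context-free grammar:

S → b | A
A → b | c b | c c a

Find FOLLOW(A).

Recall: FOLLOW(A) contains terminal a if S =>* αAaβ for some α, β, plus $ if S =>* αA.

We compute FOLLOW(A) using the standard algorithm.
FOLLOW(S) starts with {$}.
FIRST(A) = {b, c}
FIRST(S) = {b, c}
FOLLOW(A) = {$}
FOLLOW(S) = {$}
Therefore, FOLLOW(A) = {$}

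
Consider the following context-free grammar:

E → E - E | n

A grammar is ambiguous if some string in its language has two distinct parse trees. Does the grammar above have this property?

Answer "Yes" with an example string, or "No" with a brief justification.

Yes - the string 'n - n - n - n - n' has two distinct parse trees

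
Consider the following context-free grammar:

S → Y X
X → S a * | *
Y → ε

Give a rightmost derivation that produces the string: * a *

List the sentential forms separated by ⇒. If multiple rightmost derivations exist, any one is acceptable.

S ⇒ Y X ⇒ Y S a * ⇒ Y Y X a * ⇒ Y Y * a * ⇒ Y * a * ⇒ * a *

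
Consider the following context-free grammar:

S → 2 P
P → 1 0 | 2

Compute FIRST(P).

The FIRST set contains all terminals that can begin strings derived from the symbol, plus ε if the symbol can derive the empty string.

We compute FIRST(P) using the standard algorithm.
FIRST(P) = {1, 2}
FIRST(S) = {2}
Therefore, FIRST(P) = {1, 2}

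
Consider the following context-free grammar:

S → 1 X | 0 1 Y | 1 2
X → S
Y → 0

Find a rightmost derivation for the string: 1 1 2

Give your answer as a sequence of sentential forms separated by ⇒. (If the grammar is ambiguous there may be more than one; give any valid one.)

S ⇒ 1 X ⇒ 1 S ⇒ 1 1 2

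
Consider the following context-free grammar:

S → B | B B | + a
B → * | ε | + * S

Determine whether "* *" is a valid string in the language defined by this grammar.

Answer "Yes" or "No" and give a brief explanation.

Yes - a valid derivation exists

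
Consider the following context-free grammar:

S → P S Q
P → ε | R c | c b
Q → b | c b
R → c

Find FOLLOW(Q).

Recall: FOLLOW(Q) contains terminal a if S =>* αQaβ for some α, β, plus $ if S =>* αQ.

We compute FOLLOW(Q) using the standard algorithm.
FOLLOW(S) starts with {$}.
FIRST(P) = {c, ε}
FIRST(Q) = {b, c}
FIRST(R) = {c}
FIRST(S) = {c}
FOLLOW(P) = {c}
FOLLOW(Q) = {$, b, c}
FOLLOW(R) = {c}
FOLLOW(S) = {$, b, c}
Therefore, FOLLOW(Q) = {$, b, c}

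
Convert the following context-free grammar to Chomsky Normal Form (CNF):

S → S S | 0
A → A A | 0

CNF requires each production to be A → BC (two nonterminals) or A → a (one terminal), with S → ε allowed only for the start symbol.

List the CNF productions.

S → 0; A → 0; S → S S; A → A A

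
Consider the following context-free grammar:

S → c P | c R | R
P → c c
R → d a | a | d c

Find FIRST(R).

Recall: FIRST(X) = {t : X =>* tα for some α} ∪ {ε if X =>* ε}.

We compute FIRST(R) using the standard algorithm.
FIRST(P) = {c}
FIRST(R) = {a, d}
FIRST(S) = {a, c, d}
Therefore, FIRST(R) = {a, d}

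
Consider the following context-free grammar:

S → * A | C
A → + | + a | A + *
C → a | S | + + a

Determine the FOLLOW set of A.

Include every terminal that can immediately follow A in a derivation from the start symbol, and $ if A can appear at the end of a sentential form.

We compute FOLLOW(A) using the standard algorithm.
FOLLOW(S) starts with {$}.
FIRST(A) = {+}
FIRST(C) = {*, +, a}
FIRST(S) = {*, +, a}
FOLLOW(A) = {$, +}
FOLLOW(C) = {$}
FOLLOW(S) = {$}
Therefore, FOLLOW(A) = {$, +}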